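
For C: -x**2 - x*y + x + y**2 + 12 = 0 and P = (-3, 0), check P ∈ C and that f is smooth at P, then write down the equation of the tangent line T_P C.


Tangent line at P: 7*x + 3*y + 21 = 0.

Step 1: f(-3, 0) = 0, so P lies on C.
Step 2: partial derivatives
  f_x(x, y) = -2*x - y + 1, f_y(x, y) = -x + 2*y.
  f_x(P) = 7, f_y(P) = 3 (gradient nonzero, so P is smooth).
Step 3: tangent line at P: 7·(x − -3) + 3·(y − 0) = 0.
Expanding: 7*x + 3*y + 21 = 0.


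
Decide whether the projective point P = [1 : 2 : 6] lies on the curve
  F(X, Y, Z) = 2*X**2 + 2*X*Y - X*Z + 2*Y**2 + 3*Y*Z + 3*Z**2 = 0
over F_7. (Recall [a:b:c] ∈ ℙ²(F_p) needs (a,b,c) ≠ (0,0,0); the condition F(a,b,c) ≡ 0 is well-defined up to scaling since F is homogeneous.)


F(1,2,6) ≡ 5 (mod 7); P is NOT on the curve.

Evaluate F(1, 2, 6) term-by-term (mod 7).
  2*X**2 ↦ 2·1·1·1 = 2
  2*X*Y ↦ 2·1·2·1 = 4
  -X*Z ↦ -1·1·1·6 = -6
  2*Y**2 ↦ 2·1·4·1 = 8
  3*Y*Z ↦ 3·1·2·6 = 36
  3*Z**2 ↦ 3·1·1·36 = 108
Sum: F(1, 2, 6) = (2) + (4) + (-6) + (8) + (36) + (108) = 152.
Reducing mod 7: 152 ≡ 5 (mod 7).
Since F(a, b, c) ≡ 5 ≠ 0 (mod 7), P does NOT lie on the curve.


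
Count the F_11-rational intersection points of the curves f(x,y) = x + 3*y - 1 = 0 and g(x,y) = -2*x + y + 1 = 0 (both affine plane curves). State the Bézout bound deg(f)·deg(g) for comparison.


Common zeros: {(10, 8)}; count = 1; Bézout bound = 1.

deg(f) = 1, deg(g) = 1, so Bézout bound = 1.
Scan x ∈ F_11. For each x, list the y ∈ F_11 with f(x, y) ≡ 0 and those with g(x, y) ≡ 0 (mod 11); the common zeros in that column are the intersection.
  x = 0: f ≡ 0 at y ∈ {4}; g ≡ 0 at y ∈ {10}; common: ∅.
  x = 1: f ≡ 0 at y ∈ {0}; g ≡ 0 at y ∈ {1}; common: ∅.
  x = 2: f ≡ 0 at y ∈ {7}; g ≡ 0 at y ∈ {3}; common: ∅.
  x = 3: f ≡ 0 at y ∈ {3}; g ≡ 0 at y ∈ {5}; common: ∅.
  x = 4: f ≡ 0 at y ∈ {10}; g ≡ 0 at y ∈ {7}; common: ∅.
  x = 5: f ≡ 0 at y ∈ {6}; g ≡ 0 at y ∈ {9}; common: ∅.
  x = 6: f ≡ 0 at y ∈ {2}; g ≡ 0 at y ∈ {0}; common: ∅.
  x = 7: f ≡ 0 at y ∈ {9}; g ≡ 0 at y ∈ {2}; common: ∅.
  x = 8: f ≡ 0 at y ∈ {5}; g ≡ 0 at y ∈ {4}; common: ∅.
  x = 9: f ≡ 0 at y ∈ {1}; g ≡ 0 at y ∈ {6}; common: ∅.
  x = 10: f ≡ 0 at y ∈ {8}; g ≡ 0 at y ∈ {8}; common: {8}.
Collecting: common zeros = {(10, 8)}, so the count is 1.
Comparison with the Bézout bound: 1 ≤ 1 = deg(f)·deg(g), as expected for curves with no common component (the bound is attained).


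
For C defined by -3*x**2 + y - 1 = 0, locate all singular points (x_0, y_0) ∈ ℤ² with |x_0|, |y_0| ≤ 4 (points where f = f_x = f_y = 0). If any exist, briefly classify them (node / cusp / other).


No singular points in the scanned grid; C is smooth there.

Compute partial derivatives:
  f_x = -6*x.
  f_y = 1.
f_y = 1 is a nonzero constant, so f_y never vanishes: no point (x, y) can satisfy f = f_x = f_y = 0. In particular no (x, y) ∈ {−4, ..., 4}² is singular; the curve is smooth.


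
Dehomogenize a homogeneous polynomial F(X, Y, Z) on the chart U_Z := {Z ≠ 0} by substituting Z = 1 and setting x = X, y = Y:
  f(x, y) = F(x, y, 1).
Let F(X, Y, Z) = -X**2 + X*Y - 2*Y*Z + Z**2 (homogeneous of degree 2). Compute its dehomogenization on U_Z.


f(x, y) = -x**2 + x*y - 2*y + 1

On U_Z we set Z = 1. Each monomial c·X^i·Y^j·Z^k in F becomes c·x^i·y^j·1^k = c·x^i·y^j.
Substituting Z = 1: F(X, Y, 1) = -x**2 + x*y - 2*y + 1.
Note: deg(f) ≤ deg(F) = 2; strict inequality happens when F is divisible by Z (lost terms).


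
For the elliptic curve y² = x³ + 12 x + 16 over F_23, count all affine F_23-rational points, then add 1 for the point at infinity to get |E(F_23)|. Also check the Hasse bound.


Affine points = {(0, 4), (0, 19), (1, 11), (1, 12), (2, 5), (2, 18), (4, 6), (4, 17), (7, 11), (7, 12), (8, 7), (8, 16), (9, 5), (9, 18), (10, 3), (10, 20), (12, 5), (12, 18), (13, 0), (15, 11), (15, 12), (16, 7), (16, 16), (17, 2), (17, 21), (22, 7), (22, 16)}; affine count = 27; |E(F_23)| = 28.

Discriminant check: Δ ∝ 4a³ + 27b² = 4·12³ + 27·16² = 4·1728 + 27·256 ≡ 1 (mod 23). Nonzero ⇒ E is nonsingular.
For each x ∈ F_23, compute rhs = x³ + 12·x + 16 mod 23, then count y ∈ F_23 with y² ≡ rhs.
  x = 0: rhs = 16, matching y values: 4, 19 (2 points).
  x = 1: rhs = 6, matching y values: 11, 12 (2 points).
  x = 2: rhs = 2, matching y values: 5, 18 (2 points).
  x = 3: rhs = 10, matching y values: none (0 points).
  x = 4: rhs = 13, matching y values: 6, 17 (2 points).
  x = 5: rhs = 17, matching y values: none (0 points).
  x = 6: rhs = 5, matching y values: none (0 points).
  x = 7: rhs = 6, matching y values: 11, 12 (2 points).
  x = 8: rhs = 3, matching y values: 7, 16 (2 points).
  x = 9: rhs = 2, matching y values: 5, 18 (2 points).
  x = 10: rhs = 9, matching y values: 3, 20 (2 points).
  x = 11: rhs = 7, matching y values: none (0 points).
  x = 12: rhs = 2, matching y values: 5, 18 (2 points).
  x = 13: rhs = 0, matching y values: 0 (1 points).
  x = 14: rhs = 7, matching y values: none (0 points).
  x = 15: rhs = 6, matching y values: 11, 12 (2 points).
  x = 16: rhs = 3, matching y values: 7, 16 (2 points).
  x = 17: rhs = 4, matching y values: 2, 21 (2 points).
  x = 18: rhs = 15, matching y values: none (0 points).
  x = 19: rhs = 19, matching y values: none (0 points).
  x = 20: rhs = 22, matching y values: none (0 points).
  x = 21: rhs = 7, matching y values: none (0 points).
  x = 22: rhs = 3, matching y values: 7, 16 (2 points).
Total affine count: 27.
Full point count |E(F_23)| = 27 + 1 = 28.
Hasse bound: |28 − (23+1)| = |4| = 4 ≤ 2√23 ≈ 9.5917 ✓.


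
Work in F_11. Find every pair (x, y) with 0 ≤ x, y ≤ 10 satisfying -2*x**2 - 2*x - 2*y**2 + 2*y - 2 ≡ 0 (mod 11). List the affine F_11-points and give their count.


Affine F_11-points: {(1, 6), (3, 5), (3, 7), (4, 4), (4, 8), (5, 2), (5, 10), (6, 4), (6, 8), (7, 5), (7, 7), (9, 6)}; count = 12.

For each of the 121 pairs (x, y) ∈ F_11², evaluate f(x, y) mod 11. Record the zeros.
  x = 0: [0↦9, 1↦9, 2↦5, 3↦8, 4↦7, 5↦2, 6↦4, 7↦2, 8↦7, 9↦8, 10↦5]  zeros at y ∈ ∅
  x = 1: [0↦5, 1↦5, 2↦1, 3↦4, 4↦3, 5↦9, 6↦0, 7↦9, 8↦3, 9↦4, 10↦1]  zeros at y ∈ {6}
  x = 2: [0↦8, 1↦8, 2↦4, 3↦7, 4↦6, 5↦1, 6↦3, 7↦1, 8↦6, 9↦7, 10↦4]  zeros at y ∈ ∅
  x = 3: [0↦7, 1↦7, 2↦3, 3↦6, 4↦5, 5↦0, 6↦2, 7↦0, 8↦5, 9↦6, 10↦3]  zeros at y ∈ {5, 7}
  x = 4: [0↦2, 1↦2, 2↦9, 3↦1, 4↦0, 5↦6, 6↦8, 7↦6, 8↦0, 9↦1, 10↦9]  zeros at y ∈ {4, 8}
  x = 5: [0↦4, 1↦4, 2↦0, 3↦3, 4↦2, 5↦8, 6↦10, 7↦8, 8↦2, 9↦3, 10↦0]  zeros at y ∈ {2, 10}
  x = 6: [0↦2, 1↦2, 2↦9, 3↦1, 4↦0, 5↦6, 6↦8, 7↦6, 8↦0, 9↦1, 10↦9]  zeros at y ∈ {4, 8}
  x = 7: [0↦7, 1↦7, 2↦3, 3↦6, 4↦5, 5↦0, 6↦2, 7↦0, 8↦5, 9↦6, 10↦3]  zeros at y ∈ {5, 7}
  x = 8: [0↦8, 1↦8, 2↦4, 3↦7, 4↦6, 5↦1, 6↦3, 7↦1, 8↦6, 9↦7, 10↦4]  zeros at y ∈ ∅
  x = 9: [0↦5, 1↦5, 2↦1, 3↦4, 4↦3, 5↦9, 6↦0, 7↦9, 8↦3, 9↦4, 10↦1]  zeros at y ∈ {6}
  x = 10: [0↦9, 1↦9, 2↦5, 3↦8, 4↦7, 5↦2, 6↦4, 7↦2, 8↦7, 9↦8, 10↦5]  zeros at y ∈ ∅
Collecting zeros: affine points = {(1, 6), (3, 5), (3, 7), (4, 4), (4, 8), (5, 2), (5, 10), (6, 4), (6, 8), (7, 5), (7, 7), (9, 6)}.
Total count |C(F_11)_aff| = 12.


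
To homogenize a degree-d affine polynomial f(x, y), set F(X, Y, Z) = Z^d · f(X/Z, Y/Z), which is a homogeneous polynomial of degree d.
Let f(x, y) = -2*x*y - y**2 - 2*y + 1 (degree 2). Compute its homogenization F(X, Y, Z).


F(X, Y, Z) = -2*X*Y - Y**2 - 2*Y*Z + Z**2

deg(f) = 2.
Substitute x = X/Z, y = Y/Z into f, then multiply by Z^2.
  monomial -2·x^1·y^1 ↦ -2·X^1·Y^1·Z^0.
  monomial -1·x^0·y^2 ↦ -1·X^0·Y^2·Z^0.
  monomial -2·x^0·y^1 ↦ -2·X^0·Y^1·Z^1.
  monomial 1·x^0·y^0 ↦ 1·X^0·Y^0·Z^2.
Collecting: F(X, Y, Z) = -2*X*Y - Y**2 - 2*Y*Z + Z**2.


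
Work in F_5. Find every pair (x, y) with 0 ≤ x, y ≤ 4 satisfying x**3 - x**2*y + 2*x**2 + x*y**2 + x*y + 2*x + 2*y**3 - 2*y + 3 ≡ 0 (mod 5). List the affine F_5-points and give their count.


Affine F_5-points: {(0, 2), (1, 3), (4, 3)}; count = 3.

For each of the 25 pairs (x, y) ∈ F_5², evaluate f(x, y) mod 5. Record the zeros.
  x = 0: [0↦3, 1↦3, 2↦0, 3↦1, 4↦3]  zeros at y ∈ {2}
  x = 1: [0↦3, 1↦4, 2↦4, 3↦0, 4↦4]  zeros at y ∈ {3}
  x = 2: [0↦3, 1↦3, 2↦4, 3↦3, 4↦2]  zeros at y ∈ ∅
  x = 3: [0↦4, 1↦1, 2↦1, 3↦1, 4↦3]  zeros at y ∈ ∅
  x = 4: [0↦2, 1↦4, 2↦1, 3↦0, 4↦3]  zeros at y ∈ {3}
Collecting zeros: affine points = {(0, 2), (1, 3), (4, 3)}.
Total count |C(F_5)_aff| = 3.


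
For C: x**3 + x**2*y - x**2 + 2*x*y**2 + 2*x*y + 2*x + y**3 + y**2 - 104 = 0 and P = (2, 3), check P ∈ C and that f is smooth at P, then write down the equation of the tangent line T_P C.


Tangent line at P: 46*x + 65*y - 287 = 0.

Step 1: f(2, 3) = 0, so P lies on C.
Step 2: partial derivatives
  f_x(x, y) = 3*x**2 + 2*x*y - 2*x + 2*y**2 + 2*y + 2, f_y(x, y) = x**2 + 4*x*y + 2*x + 3*y**2 + 2*y.
  f_x(P) = 46, f_y(P) = 65 (gradient nonzero, so P is smooth).
Step 3: tangent line at P: 46·(x − 2) + 65·(y − 3) = 0.
Expanding: 46*x + 65*y - 287 = 0.


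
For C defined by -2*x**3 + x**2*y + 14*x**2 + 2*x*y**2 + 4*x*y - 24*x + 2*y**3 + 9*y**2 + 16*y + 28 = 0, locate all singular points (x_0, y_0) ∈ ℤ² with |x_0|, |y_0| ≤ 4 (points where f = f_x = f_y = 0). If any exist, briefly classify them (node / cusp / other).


Singular points: {(2, -2)}; classification: cusp.

Compute partial derivatives:
  f_x = -6*x**2 + 2*x*y + 28*x + 2*y**2 + 4*y - 24.
  f_y = x**2 + 4*x*y + 4*x + 6*y**2 + 18*y + 16.
Scan x_0 ∈ {−4, ..., 4}. For each x_0, f_y(x_0, y) is a polynomial in y; find its integer roots y ∈ {−4, ..., 4}, then test f_x and f at those candidates.
  x = -4: f_y(-4, y) = 6*y**2 + 2*y + 16; no integer root y with |y| ≤ 4.
  x = -3: f_y(-3, y) = 6*y**2 + 6*y + 13; no integer root y with |y| ≤ 4.
  x = -2: f_y(-2, y) = 6*y**2 + 10*y + 12; no integer root y with |y| ≤ 4.
  x = -1: f_y(-1, y) = 6*y**2 + 14*y + 13; no integer root y with |y| ≤ 4.
  x = 0: f_y(0, y) = 6*y**2 + 18*y + 16; no integer root y with |y| ≤ 4.
  x = 1: f_y(1, y) = 6*y**2 + 22*y + 21; no integer root y with |y| ≤ 4.
  x = 2: f_y(2, y) = 6*y**2 + 26*y + 28; vanishes at y ∈ {-2}. (2, -2): f_x = 0, f = 0 — SINGULAR.
  x = 3: f_y(3, y) = 6*y**2 + 30*y + 37; no integer root y with |y| ≤ 4.
  x = 4: f_y(4, y) = 6*y**2 + 34*y + 48; vanishes at y ∈ {-3}. (4, -3): f_x = -26 ≠ 0.
Only singular point on the grid: (2, -2).
Classify: substitute x = 2 + u, y = -2 + v and expand: f = -2*u**3 + u**2*v + 2*u*v**2 + 2*v**3 + v**2.
No constant or linear terms (consistent with a singular point). Quadratic part: v**2. Cubic part: -2*u**3 + u**2*v + 2*u*v**2 + 2*v**3.
The quadratic part v**2 is a perfect square, so there is a single (double) tangent line v = 0, i.e. y = -2. Restricting the cubic part to that line (v = 0) leaves -2*u**3 ≠ 0, so f is not divisible by v and the branch is v² ≈ 2*u**3 to lowest order — this is a cusp.
Classification: cusp.


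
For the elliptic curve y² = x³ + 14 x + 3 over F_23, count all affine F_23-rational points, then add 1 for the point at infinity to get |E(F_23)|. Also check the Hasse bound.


Affine points = {(0, 7), (0, 16), (1, 8), (1, 15), (2, 4), (2, 19), (3, 7), (3, 16), (4, 10), (4, 13), (6, 2), (6, 21), (8, 11), (8, 12), (10, 4), (10, 19), (11, 4), (11, 19), (12, 6), (12, 17), (13, 6), (13, 17), (15, 0), (17, 5), (17, 18), (20, 7), (20, 16), (21, 6), (21, 17)}; affine count = 29; |E(F_23)| = 30.

Discriminant check: Δ ∝ 4a³ + 27b² = 4·14³ + 27·3² = 4·2744 + 27·9 ≡ 18 (mod 23). Nonzero ⇒ E is nonsingular.
For each x ∈ F_23, compute rhs = x³ + 14·x + 3 mod 23, then count y ∈ F_23 with y² ≡ rhs.
  x = 0: rhs = 3, matching y values: 7, 16 (2 points).
  x = 1: rhs = 18, matching y values: 8, 15 (2 points).
  x = 2: rhs = 16, matching y values: 4, 19 (2 points).
  x = 3: rhs = 3, matching y values: 7, 16 (2 points).
  x = 4: rhs = 8, matching y values: 10, 13 (2 points).
  x = 5: rhs = 14, matching y values: none (0 points).
  x = 6: rhs = 4, matching y values: 2, 21 (2 points).
  x = 7: rhs = 7, matching y values: none (0 points).
  x = 8: rhs = 6, matching y values: 11, 12 (2 points).
  x = 9: rhs = 7, matching y values: none (0 points).
  x = 10: rhs = 16, matching y values: 4, 19 (2 points).
  x = 11: rhs = 16, matching y values: 4, 19 (2 points).
  x = 12: rhs = 13, matching y values: 6, 17 (2 points).
  x = 13: rhs = 13, matching y values: 6, 17 (2 points).
  x = 14: rhs = 22, matching y values: none (0 points).
  x = 15: rhs = 0, matching y values: 0 (1 points).
  x = 16: rhs = 22, matching y values: none (0 points).
  x = 17: rhs = 2, matching y values: 5, 18 (2 points).
  x = 18: rhs = 15, matching y values: none (0 points).
  x = 19: rhs = 21, matching y values: none (0 points).
  x = 20: rhs = 3, matching y values: 7, 16 (2 points).
  x = 21: rhs = 13, matching y values: 6, 17 (2 points).
  x = 22: rhs = 11, matching y values: none (0 points).
Total affine count: 29.
Full point count |E(F_23)| = 29 + 1 = 30.
Hasse bound: |30 − (23+1)| = |6| = 6 ≤ 2√23 ≈ 9.5917 ✓.


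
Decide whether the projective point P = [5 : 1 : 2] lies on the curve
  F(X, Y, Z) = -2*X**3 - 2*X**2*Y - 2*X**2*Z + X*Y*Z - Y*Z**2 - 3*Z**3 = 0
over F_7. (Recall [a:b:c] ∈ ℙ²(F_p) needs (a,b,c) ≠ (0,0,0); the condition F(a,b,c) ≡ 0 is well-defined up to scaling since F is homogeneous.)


F(5,1,2) ≡ 2 (mod 7); P is NOT on the curve.

Evaluate F(5, 1, 2) term-by-term (mod 7).
  -2*X**3 ↦ -2·125·1·1 = -250
  -2*X**2*Y ↦ -2·25·1·1 = -50
  -2*X**2*Z ↦ -2·25·1·2 = -100
  X*Y*Z ↦ 1·5·1·2 = 10
  -Y*Z**2 ↦ -1·1·1·4 = -4
  -3*Z**3 ↦ -3·1·1·8 = -24
Sum: F(5, 1, 2) = (-250) + (-50) + (-100) + (10) + (-4) + (-24) = -418.
Reducing mod 7: -418 ≡ 2 (mod 7).
Since F(a, b, c) ≡ 2 ≠ 0 (mod 7), P does NOT lie on the curve.


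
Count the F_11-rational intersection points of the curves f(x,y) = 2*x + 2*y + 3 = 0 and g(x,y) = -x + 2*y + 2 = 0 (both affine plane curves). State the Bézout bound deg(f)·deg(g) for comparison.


Common zeros: {(7, 8)}; count = 1; Bézout bound = 1.

deg(f) = 1, deg(g) = 1, so Bézout bound = 1.
Scan x ∈ F_11. For each x, list the y ∈ F_11 with f(x, y) ≡ 0 and those with g(x, y) ≡ 0 (mod 11); the common zeros in that column are the intersection.
  x = 0: f ≡ 0 at y ∈ {4}; g ≡ 0 at y ∈ {10}; common: ∅.
  x = 1: f ≡ 0 at y ∈ {3}; g ≡ 0 at y ∈ {5}; common: ∅.
  x = 2: f ≡ 0 at y ∈ {2}; g ≡ 0 at y ∈ {0}; common: ∅.
  x = 3: f ≡ 0 at y ∈ {1}; g ≡ 0 at y ∈ {6}; common: ∅.
  x = 4: f ≡ 0 at y ∈ {0}; g ≡ 0 at y ∈ {1}; common: ∅.
  x = 5: f ≡ 0 at y ∈ {10}; g ≡ 0 at y ∈ {7}; common: ∅.
  x = 6: f ≡ 0 at y ∈ {9}; g ≡ 0 at y ∈ {2}; common: ∅.
  x = 7: f ≡ 0 at y ∈ {8}; g ≡ 0 at y ∈ {8}; common: {8}.
  x = 8: f ≡ 0 at y ∈ {7}; g ≡ 0 at y ∈ {3}; common: ∅.
  x = 9: f ≡ 0 at y ∈ {6}; g ≡ 0 at y ∈ {9}; common: ∅.
  x = 10: f ≡ 0 at y ∈ {5}; g ≡ 0 at y ∈ {4}; common: ∅.
Collecting: common zeros = {(7, 8)}, so the count is 1.
Comparison with the Bézout bound: 1 ≤ 1 = deg(f)·deg(g), as expected for curves with no common component (the bound is attained).


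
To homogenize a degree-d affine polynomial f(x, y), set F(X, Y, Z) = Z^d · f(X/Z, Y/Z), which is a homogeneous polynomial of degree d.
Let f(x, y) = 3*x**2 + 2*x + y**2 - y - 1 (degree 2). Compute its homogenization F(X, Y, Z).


F(X, Y, Z) = 3*X**2 + 2*X*Z + Y**2 - Y*Z - Z**2

deg(f) = 2.
Substitute x = X/Z, y = Y/Z into f, then multiply by Z^2.
  monomial 3·x^2·y^0 ↦ 3·X^2·Y^0·Z^0.
  monomial 2·x^1·y^0 ↦ 2·X^1·Y^0·Z^1.
  monomial 1·x^0·y^2 ↦ 1·X^0·Y^2·Z^0.
  monomial -1·x^0·y^1 ↦ -1·X^0·Y^1·Z^1.
  monomial -1·x^0·y^0 ↦ -1·X^0·Y^0·Z^2.
Collecting: F(X, Y, Z) = 3*X**2 + 2*X*Z + Y**2 - Y*Z - Z**2.


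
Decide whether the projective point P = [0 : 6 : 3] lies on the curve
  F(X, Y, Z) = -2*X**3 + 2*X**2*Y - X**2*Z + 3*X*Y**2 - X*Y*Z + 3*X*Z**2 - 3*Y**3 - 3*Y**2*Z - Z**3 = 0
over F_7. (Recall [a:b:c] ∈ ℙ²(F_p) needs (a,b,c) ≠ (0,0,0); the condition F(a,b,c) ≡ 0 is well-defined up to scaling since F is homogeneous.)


F(0,6,3) ≡ 2 (mod 7); P is NOT on the curve.

Evaluate F(0, 6, 3) term-by-term (mod 7).
  -2*X**3 ↦ -2·0·1·1 = 0
  2*X**2*Y ↦ 2·0·6·1 = 0
  -X**2*Z ↦ -1·0·1·3 = 0
  3*X*Y**2 ↦ 3·0·36·1 = 0
  -X*Y*Z ↦ -1·0·6·3 = 0
  3*X*Z**2 ↦ 3·0·1·9 = 0
  -3*Y**3 ↦ -3·1·216·1 = -648
  -3*Y**2*Z ↦ -3·1·36·3 = -324
  -Z**3 ↦ -1·1·1·27 = -27
Sum: F(0, 6, 3) = (0) + (0) + (0) + (0) + (0) + (0) + (-648) + (-324) + (-27) = -999.
Reducing mod 7: -999 ≡ 2 (mod 7).
Since F(a, b, c) ≡ 2 ≠ 0 (mod 7), P does NOT lie on the curve.


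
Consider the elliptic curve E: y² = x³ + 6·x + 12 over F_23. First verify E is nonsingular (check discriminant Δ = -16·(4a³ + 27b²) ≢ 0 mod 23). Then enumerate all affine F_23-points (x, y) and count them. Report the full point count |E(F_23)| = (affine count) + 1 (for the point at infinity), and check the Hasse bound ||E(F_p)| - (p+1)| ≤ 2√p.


Affine points = {(0, 9), (0, 14), (2, 3), (2, 20), (4, 10), (4, 13), (5, 11), (5, 12), (7, 11), (7, 12), (9, 6), (9, 17), (11, 11), (11, 12), (12, 8), (12, 15), (15, 2), (15, 21), (16, 8), (16, 15), (17, 6), (17, 17), (18, 8), (18, 15), (19, 4), (19, 19), (20, 6), (20, 17)}; affine count = 28; |E(F_23)| = 29.

Discriminant check: Δ ∝ 4a³ + 27b² = 4·6³ + 27·12² = 4·216 + 27·144 ≡ 14 (mod 23). Nonzero ⇒ E is nonsingular.
For each x ∈ F_23, compute rhs = x³ + 6·x + 12 mod 23, then count y ∈ F_23 with y² ≡ rhs.
  x = 0: rhs = 12, matching y values: 9, 14 (2 points).
  x = 1: rhs = 19, matching y values: none (0 points).
  x = 2: rhs = 9, matching y values: 3, 20 (2 points).
  x = 3: rhs = 11, matching y values: none (0 points).
  x = 4: rhs = 8, matching y values: 10, 13 (2 points).
  x = 5: rhs = 6, matching y values: 11, 12 (2 points).
  x = 6: rhs = 11, matching y values: none (0 points).
  x = 7: rhs = 6, matching y values: 11, 12 (2 points).
  x = 8: rhs = 20, matching y values: none (0 points).
  x = 9: rhs = 13, matching y values: 6, 17 (2 points).
  x = 10: rhs = 14, matching y values: none (0 points).
  x = 11: rhs = 6, matching y values: 11, 12 (2 points).
  x = 12: rhs = 18, matching y values: 8, 15 (2 points).
  x = 13: rhs = 10, matching y values: none (0 points).
  x = 14: rhs = 11, matching y values: none (0 points).
  x = 15: rhs = 4, matching y values: 2, 21 (2 points).
  x = 16: rhs = 18, matching y values: 8, 15 (2 points).
  x = 17: rhs = 13, matching y values: 6, 17 (2 points).
  x = 18: rhs = 18, matching y values: 8, 15 (2 points).
  x = 19: rhs = 16, matching y values: 4, 19 (2 points).
  x = 20: rhs = 13, matching y values: 6, 17 (2 points).
  x = 21: rhs = 15, matching y values: none (0 points).
  x = 22: rhs = 5, matching y values: none (0 points).
Total affine count: 28.
Full point count |E(F_23)| = 28 + 1 = 29.
Hasse bound: |29 − (23+1)| = |5| = 5 ≤ 2√23 ≈ 9.5917 ✓.


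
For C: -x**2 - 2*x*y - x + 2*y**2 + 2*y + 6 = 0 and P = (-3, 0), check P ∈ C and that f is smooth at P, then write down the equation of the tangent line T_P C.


Tangent line at P: 5*x + 8*y + 15 = 0.

Step 1: f(-3, 0) = 0, so P lies on C.
Step 2: partial derivatives
  f_x(x, y) = -2*x - 2*y - 1, f_y(x, y) = -2*x + 4*y + 2.
  f_x(P) = 5, f_y(P) = 8 (gradient nonzero, so P is smooth).
Step 3: tangent line at P: 5·(x − -3) + 8·(y − 0) = 0.
Expanding: 5*x + 8*y + 15 = 0.


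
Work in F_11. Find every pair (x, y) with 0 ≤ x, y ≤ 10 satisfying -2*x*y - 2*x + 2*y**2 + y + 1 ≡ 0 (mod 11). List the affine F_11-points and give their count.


Affine F_11-points: {(0, 2), (0, 3), (1, 1), (1, 5), (2, 9), (6, 0), (7, 4), (7, 8), (8, 6), (8, 7)}; count = 10.

For each of the 121 pairs (x, y) ∈ F_11², evaluate f(x, y) mod 11. Record the zeros.
  x = 0: [0↦1, 1↦4, 2↦0, 3↦0, 4↦4, 5↦1, 6↦2, 7↦7, 8↦5, 9↦7, 10↦2]  zeros at y ∈ {2, 3}
  x = 1: [0↦10, 1↦0, 2↦5, 3↦3, 4↦5, 5↦0, 6↦10, 7↦2, 8↦9, 9↦9, 10↦2]  zeros at y ∈ {1, 5}
  x = 2: [0↦8, 1↦7, 2↦10, 3↦6, 4↦6, 5↦10, 6↦7, 7↦8, 8↦2, 9↦0, 10↦2]  zeros at y ∈ {9}
  x = 3: [0↦6, 1↦3, 2↦4, 3↦9, 4↦7, 5↦9, 6↦4, 7↦3, 8↦6, 9↦2, 10↦2]  zeros at y ∈ ∅
  x = 4: [0↦4, 1↦10, 2↦9, 3↦1, 4↦8, 5↦8, 6↦1, 7↦9, 8↦10, 9↦4, 10↦2]  zeros at y ∈ ∅
  x = 5: [0↦2, 1↦6, 2↦3, 3↦4, 4↦9, 5↦7, 6↦9, 7↦4, 8↦3, 9↦6, 10↦2]  zeros at y ∈ ∅
  x = 6: [0↦0, 1↦2, 2↦8, 3↦7, 4↦10, 5↦6, 6↦6, 7↦10, 8↦7, 9↦8, 10↦2]  zeros at y ∈ {0}
  x = 7: [0↦9, 1↦9, 2↦2, 3↦10, 4↦0, 5↦5, 6↦3, 7↦5, 8↦0, 9↦10, 10↦2]  zeros at y ∈ {4, 8}
  x = 8: [0↦7, 1↦5, 2↦7, 3↦2, 4↦1, 5↦4, 6↦0, 7↦0, 8↦4, 9↦1, 10↦2]  zeros at y ∈ {6, 7}
  x = 9: [0↦5, 1↦1, 2↦1, 3↦5, 4↦2, 5↦3, 6↦8, 7↦6, 8↦8, 9↦3, 10↦2]  zeros at y ∈ ∅
  x = 10: [0↦3, 1↦8, 2↦6, 3↦8, 4↦3, 5↦2, 6↦5, 7↦1, 8↦1, 9↦5, 10↦2]  zeros at y ∈ ∅
Collecting zeros: affine points = {(0, 2), (0, 3), (1, 1), (1, 5), (2, 9), (6, 0), (7, 4), (7, 8), (8, 6), (8, 7)}.
Total count |C(F_11)_aff| = 10.


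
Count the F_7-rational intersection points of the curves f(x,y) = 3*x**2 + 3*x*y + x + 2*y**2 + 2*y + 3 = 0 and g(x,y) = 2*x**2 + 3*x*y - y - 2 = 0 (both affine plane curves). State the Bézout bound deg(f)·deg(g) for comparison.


Common zeros: {(0, 5), (1, 0)}; count = 2; Bézout bound = 4.

deg(f) = 2, deg(g) = 2, so Bézout bound = 4.
Scan x ∈ F_7. For each x, list the y ∈ F_7 with f(x, y) ≡ 0 and those with g(x, y) ≡ 0 (mod 7); the common zeros in that column are the intersection.
  x = 0: f ≡ 0 at y ∈ {1, 5}; g ≡ 0 at y ∈ {5}; common: {5}.
  x = 1: f ≡ 0 at y ∈ {0, 1}; g ≡ 0 at y ∈ {0}; common: {0}.
  x = 2: f ≡ 0 at y ∈ ∅; g ≡ 0 at y ∈ {3}; common: ∅.
  x = 3: f ≡ 0 at y ∈ {2, 3}; g ≡ 0 at y ∈ {5}; common: ∅.
  x = 4: f ≡ 0 at y ∈ {2, 5}; g ≡ 0 at y ∈ {3}; common: ∅.
  x = 5: f ≡ 0 at y ∈ ∅; g ≡ 0 at y ∈ ∅; common: ∅.
  x = 6: f ≡ 0 at y ∈ ∅; g ≡ 0 at y ∈ {0}; common: ∅.
Collecting: common zeros = {(0, 5), (1, 0)}, so the count is 2.
Comparison with the Bézout bound: 2 ≤ 4 = deg(f)·deg(g), as expected for curves with no common component (the affine F_7-count falls short of the bound because intersections may lie at infinity, over extension fields, or carry multiplicity).


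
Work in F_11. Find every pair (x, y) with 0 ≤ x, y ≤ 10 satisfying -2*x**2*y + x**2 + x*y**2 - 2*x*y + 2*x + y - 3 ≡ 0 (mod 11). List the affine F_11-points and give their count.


Affine F_11-points: {(0, 3), (1, 0), (1, 3), (2, 5), (2, 6), (3, 2), (5, 1), (5, 2), (6, 5), (6, 7), (7, 1), (7, 7), (8, 0)}; count = 13.

For each of the 121 pairs (x, y) ∈ F_11², evaluate f(x, y) mod 11. Record the zeros.
  x = 0: [0↦8, 1↦9, 2↦10, 3↦0, 4↦1, 5↦2, 6↦3, 7↦4, 8↦5, 9↦6, 10↦7]  zeros at y ∈ {3}
  x = 1: [0↦0, 1↦9, 2↦9, 3↦0, 4↦4, 5↦10, 6↦7, 7↦6, 8↦7, 9↦10, 10↦4]  zeros at y ∈ {0, 3}
  x = 2: [0↦5, 1↦7, 2↦2, 3↦1, 4↦4, 5↦0, 6↦0, 7↦4, 8↦1, 9↦2, 10↦7]  zeros at y ∈ {5, 6}
  x = 3: [0↦1, 1↦3, 2↦0, 3↦3, 4↦1, 5↦5, 6↦4, 7↦9, 8↦9, 9↦4, 10↦5]  zeros at y ∈ {2}
  x = 4: [0↦10, 1↦8, 2↦3, 3↦6, 4↦6, 5↦3, 6↦8, 7↦10, 8↦9, 9↦5, 10↦9]  zeros at y ∈ ∅
  x = 5: [0↦10, 1↦0, 2↦0, 3↦10, 4↦8, 5↦5, 6↦1, 7↦7, 8↦1, 9↦5, 10↦8]  zeros at y ∈ {1, 2}
  x = 6: [0↦1, 1↦1, 2↦2, 3↦4, 4↦7, 5↦0, 6↦5, 7↦0, 8↦7, 9↦4, 10↦2]  zeros at y ∈ {5, 7}
  x = 7: [0↦5, 1↦0, 2↦9, 3↦10, 4↦3, 5↦10, 6↦9, 7↦0, 8↦5, 9↦2, 10↦2]  zeros at y ∈ {1, 7}
  x = 8: [0↦0, 1↦8, 2↦10, 3↦6, 4↦7, 5↦2, 6↦2, 7↦7, 8↦6, 9↦10, 10↦8]  zeros at y ∈ {0}
  x = 9: [0↦8, 1↦3, 2↦5, 3↦3, 4↦8, 5↦9, 6↦6, 7↦10, 8↦10, 9↦6, 10↦9]  zeros at y ∈ ∅
  x = 10: [0↦7, 1↦7, 2↦5, 3↦1, 4↦6, 5↦9, 6↦10, 7↦9, 8↦6, 9↦1, 10↦5]  zeros at y ∈ ∅
Collecting zeros: affine points = {(0, 3), (1, 0), (1, 3), (2, 5), (2, 6), (3, 2), (5, 1), (5, 2), (6, 5), (6, 7), (7, 1), (7, 7), (8, 0)}.
Total count |C(F_11)_aff| = 13.


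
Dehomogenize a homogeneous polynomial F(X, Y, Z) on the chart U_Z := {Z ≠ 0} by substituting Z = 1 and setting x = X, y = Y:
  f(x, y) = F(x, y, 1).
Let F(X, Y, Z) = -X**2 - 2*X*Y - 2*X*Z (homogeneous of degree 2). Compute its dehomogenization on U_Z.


f(x, y) = -x**2 - 2*x*y - 2*x

On U_Z we set Z = 1. Each monomial c·X^i·Y^j·Z^k in F becomes c·x^i·y^j·1^k = c·x^i·y^j.
Substituting Z = 1: F(X, Y, 1) = -x**2 - 2*x*y - 2*x.
Note: deg(f) ≤ deg(F) = 2; strict inequality happens when F is divisible by Z (lost terms).


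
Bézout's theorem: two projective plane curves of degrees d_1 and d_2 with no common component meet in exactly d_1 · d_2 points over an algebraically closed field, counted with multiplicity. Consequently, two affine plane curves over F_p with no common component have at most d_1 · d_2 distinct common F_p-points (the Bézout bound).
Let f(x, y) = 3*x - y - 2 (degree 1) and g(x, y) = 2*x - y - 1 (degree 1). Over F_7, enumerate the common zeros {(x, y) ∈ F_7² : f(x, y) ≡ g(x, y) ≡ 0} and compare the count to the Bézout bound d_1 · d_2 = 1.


Common zeros: {(1, 1)}; count = 1; Bézout bound = 1.

deg(f) = 1, deg(g) = 1, so Bézout bound = 1.
Scan x ∈ F_7. For each x, list the y ∈ F_7 with f(x, y) ≡ 0 and those with g(x, y) ≡ 0 (mod 7); the common zeros in that column are the intersection.
  x = 0: f ≡ 0 at y ∈ {5}; g ≡ 0 at y ∈ {6}; common: ∅.
  x = 1: f ≡ 0 at y ∈ {1}; g ≡ 0 at y ∈ {1}; common: {1}.
  x = 2: f ≡ 0 at y ∈ {4}; g ≡ 0 at y ∈ {3}; common: ∅.
  x = 3: f ≡ 0 at y ∈ {0}; g ≡ 0 at y ∈ {5}; common: ∅.
  x = 4: f ≡ 0 at y ∈ {3}; g ≡ 0 at y ∈ {0}; common: ∅.
  x = 5: f ≡ 0 at y ∈ {6}; g ≡ 0 at y ∈ {2}; common: ∅.
  x = 6: f ≡ 0 at y ∈ {2}; g ≡ 0 at y ∈ {4}; common: ∅.
Collecting: common zeros = {(1, 1)}, so the count is 1.
Comparison with the Bézout bound: 1 ≤ 1 = deg(f)·deg(g), as expected for curves with no common component (the bound is attained).


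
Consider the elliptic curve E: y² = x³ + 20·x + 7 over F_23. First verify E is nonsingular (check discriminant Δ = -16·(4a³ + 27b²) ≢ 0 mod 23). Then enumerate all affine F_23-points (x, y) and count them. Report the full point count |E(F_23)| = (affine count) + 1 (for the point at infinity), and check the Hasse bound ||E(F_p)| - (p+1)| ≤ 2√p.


Affine points = {(2, 3), (2, 20), (3, 5), (3, 18), (4, 6), (4, 17), (5, 5), (5, 18), (8, 9), (8, 14), (13, 7), (13, 16), (14, 8), (14, 15), (15, 5), (15, 18), (17, 4), (17, 19), (18, 9), (18, 14), (19, 1), (19, 22), (20, 9), (20, 14), (22, 3), (22, 20)}; affine count = 26; |E(F_23)| = 27.

Discriminant check: Δ ∝ 4a³ + 27b² = 4·20³ + 27·7² = 4·8000 + 27·49 ≡ 19 (mod 23). Nonzero ⇒ E is nonsingular.
For each x ∈ F_23, compute rhs = x³ + 20·x + 7 mod 23, then count y ∈ F_23 with y² ≡ rhs.
  x = 0: rhs = 7, matching y values: none (0 points).
  x = 1: rhs = 5, matching y values: none (0 points).
  x = 2: rhs = 9, matching y values: 3, 20 (2 points).
  x = 3: rhs = 2, matching y values: 5, 18 (2 points).
  x = 4: rhs = 13, matching y values: 6, 17 (2 points).
  x = 5: rhs = 2, matching y values: 5, 18 (2 points).
  x = 6: rhs = 21, matching y values: none (0 points).
  x = 7: rhs = 7, matching y values: none (0 points).
  x = 8: rhs = 12, matching y values: 9, 14 (2 points).
  x = 9: rhs = 19, matching y values: none (0 points).
  x = 10: rhs = 11, matching y values: none (0 points).
  x = 11: rhs = 17, matching y values: none (0 points).
  x = 12: rhs = 20, matching y values: none (0 points).
  x = 13: rhs = 3, matching y values: 7, 16 (2 points).
  x = 14: rhs = 18, matching y values: 8, 15 (2 points).
  x = 15: rhs = 2, matching y values: 5, 18 (2 points).
  x = 16: rhs = 7, matching y values: none (0 points).
  x = 17: rhs = 16, matching y values: 4, 19 (2 points).
  x = 18: rhs = 12, matching y values: 9, 14 (2 points).
  x = 19: rhs = 1, matching y values: 1, 22 (2 points).
  x = 20: rhs = 12, matching y values: 9, 14 (2 points).
  x = 21: rhs = 5, matching y values: none (0 points).
  x = 22: rhs = 9, matching y values: 3, 20 (2 points).
Total affine count: 26.
Full point count |E(F_23)| = 26 + 1 = 27.
Hasse bound: |27 − (23+1)| = |3| = 3 ≤ 2√23 ≈ 9.5917 ✓.


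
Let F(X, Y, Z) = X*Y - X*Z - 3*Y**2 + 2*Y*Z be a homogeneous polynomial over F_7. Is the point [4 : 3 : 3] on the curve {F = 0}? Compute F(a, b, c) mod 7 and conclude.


F(4,3,3) ≡ 5 (mod 7); P is NOT on the curve.

Evaluate F(4, 3, 3) term-by-term (mod 7).
  X*Y ↦ 1·4·3·1 = 12
  -X*Z ↦ -1·4·1·3 = -12
  -3*Y**2 ↦ -3·1·9·1 = -27
  2*Y*Z ↦ 2·1·3·3 = 18
Sum: F(4, 3, 3) = (12) + (-12) + (-27) + (18) = -9.
Reducing mod 7: -9 ≡ 5 (mod 7).
Since F(a, b, c) ≡ 5 ≠ 0 (mod 7), P does NOT lie on the curve.


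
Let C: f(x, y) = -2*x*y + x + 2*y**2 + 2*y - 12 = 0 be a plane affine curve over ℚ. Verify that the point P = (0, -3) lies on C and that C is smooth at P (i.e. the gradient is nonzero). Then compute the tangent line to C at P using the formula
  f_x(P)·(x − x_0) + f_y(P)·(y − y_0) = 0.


Tangent line at P: 7*x - 10*y - 30 = 0.

Step 1: f(0, -3) = 0, so P lies on C.
Step 2: partial derivatives
  f_x(x, y) = 1 - 2*y, f_y(x, y) = -2*x + 4*y + 2.
  f_x(P) = 7, f_y(P) = -10 (gradient nonzero, so P is smooth).
Step 3: tangent line at P: 7·(x − 0) + -10·(y − -3) = 0.
Expanding: 7*x - 10*y - 30 = 0.


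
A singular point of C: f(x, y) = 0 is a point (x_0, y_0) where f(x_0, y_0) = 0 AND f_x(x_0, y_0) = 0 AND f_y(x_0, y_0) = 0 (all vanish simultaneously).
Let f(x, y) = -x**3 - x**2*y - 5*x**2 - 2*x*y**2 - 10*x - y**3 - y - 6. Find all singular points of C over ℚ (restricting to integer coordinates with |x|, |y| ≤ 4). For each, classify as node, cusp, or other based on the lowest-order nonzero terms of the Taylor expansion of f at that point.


Singular points: {(-2, 1)}; classification: cusp.

Compute partial derivatives:
  f_x = -3*x**2 - 2*x*y - 10*x - 2*y**2 - 10.
  f_y = -x**2 - 4*x*y - 3*y**2 - 1.
Scan x_0 ∈ {−4, ..., 4}. For each x_0, f_y(x_0, y) is a polynomial in y; find its integer roots y ∈ {−4, ..., 4}, then test f_x and f at those candidates.
  x = -4: f_y(-4, y) = -3*y**2 + 16*y - 17; no integer root y with |y| ≤ 4.
  x = -3: f_y(-3, y) = -3*y**2 + 12*y - 10; no integer root y with |y| ≤ 4.
  x = -2: f_y(-2, y) = -3*y**2 + 8*y - 5; vanishes at y ∈ {1}. (-2, 1): f_x = 0, f = 0 — SINGULAR.
  x = -1: f_y(-1, y) = -3*y**2 + 4*y - 2; no integer root y with |y| ≤ 4.
  x = 0: f_y(0, y) = -3*y**2 - 1; no integer root y with |y| ≤ 4.
  x = 1: f_y(1, y) = -3*y**2 - 4*y - 2; no integer root y with |y| ≤ 4.
  x = 2: f_y(2, y) = -3*y**2 - 8*y - 5; vanishes at y ∈ {-1}. (2, -1): f_x = -40 ≠ 0.
  x = 3: f_y(3, y) = -3*y**2 - 12*y - 10; no integer root y with |y| ≤ 4.
  x = 4: f_y(4, y) = -3*y**2 - 16*y - 17; no integer root y with |y| ≤ 4.
Only singular point on the grid: (-2, 1).
Classify: substitute x = -2 + u, y = 1 + v and expand: f = -u**3 - u**2*v - 2*u*v**2 - v**3 + v**2.
No constant or linear terms (consistent with a singular point). Quadratic part: v**2. Cubic part: -u**3 - u**2*v - 2*u*v**2 - v**3.
The quadratic part v**2 is a perfect square, so there is a single (double) tangent line v = 0, i.e. y = 1. Restricting the cubic part to that line (v = 0) leaves -u**3 ≠ 0, so f is not divisible by v and the branch is v² ≈ u**3 to lowest order — this is a cusp.
Classification: cusp.


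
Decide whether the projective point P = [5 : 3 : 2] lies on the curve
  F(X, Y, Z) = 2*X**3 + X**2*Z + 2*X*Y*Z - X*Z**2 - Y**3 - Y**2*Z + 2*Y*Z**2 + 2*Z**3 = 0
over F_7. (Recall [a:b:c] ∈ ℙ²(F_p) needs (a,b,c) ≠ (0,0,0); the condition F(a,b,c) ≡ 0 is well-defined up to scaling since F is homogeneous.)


F(5,3,2) ≡ 6 (mod 7); P is NOT on the curve.

Evaluate F(5, 3, 2) term-by-term (mod 7).
  2*X**3 ↦ 2·125·1·1 = 250
  X**2*Z ↦ 1·25·1·2 = 50
  2*X*Y*Z ↦ 2·5·3·2 = 60
  -X*Z**2 ↦ -1·5·1·4 = -20
  -Y**3 ↦ -1·1·27·1 = -27
  -Y**2*Z ↦ -1·1·9·2 = -18
  2*Y*Z**2 ↦ 2·1·3·4 = 24
  2*Z**3 ↦ 2·1·1·8 = 16
Sum: F(5, 3, 2) = (250) + (50) + (60) + (-20) + (-27) + (-18) + (24) + (16) = 335.
Reducing mod 7: 335 ≡ 6 (mod 7).
Since F(a, b, c) ≡ 6 ≠ 0 (mod 7), P does NOT lie on the curve.


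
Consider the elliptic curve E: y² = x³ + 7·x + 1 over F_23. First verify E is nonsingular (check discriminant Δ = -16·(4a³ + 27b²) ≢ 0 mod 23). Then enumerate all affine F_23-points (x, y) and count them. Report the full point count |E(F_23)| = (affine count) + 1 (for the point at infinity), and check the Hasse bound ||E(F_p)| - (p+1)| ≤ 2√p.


Affine points = {(0, 1), (0, 22), (1, 3), (1, 20), (2, 0), (3, 7), (3, 16), (4, 1), (4, 22), (5, 0), (6, 11), (6, 12), (7, 5), (7, 18), (10, 6), (10, 17), (11, 11), (11, 12), (13, 9), (13, 14), (15, 10), (15, 13), (16, 0), (18, 5), (18, 18), (19, 1), (19, 22), (21, 5), (21, 18), (22, 4), (22, 19)}; affine count = 31; |E(F_23)| = 32.

Discriminant check: Δ ∝ 4a³ + 27b² = 4·7³ + 27·1² = 4·343 + 27·1 ≡ 19 (mod 23). Nonzero ⇒ E is nonsingular.
For each x ∈ F_23, compute rhs = x³ + 7·x + 1 mod 23, then count y ∈ F_23 with y² ≡ rhs.
  x = 0: rhs = 1, matching y values: 1, 22 (2 points).
  x = 1: rhs = 9, matching y values: 3, 20 (2 points).
  x = 2: rhs = 0, matching y values: 0 (1 points).
  x = 3: rhs = 3, matching y values: 7, 16 (2 points).
  x = 4: rhs = 1, matching y values: 1, 22 (2 points).
  x = 5: rhs = 0, matching y values: 0 (1 points).
  x = 6: rhs = 6, matching y values: 11, 12 (2 points).
  x = 7: rhs = 2, matching y values: 5, 18 (2 points).
  x = 8: rhs = 17, matching y values: none (0 points).
  x = 9: rhs = 11, matching y values: none (0 points).
  x = 10: rhs = 13, matching y values: 6, 17 (2 points).
  x = 11: rhs = 6, matching y values: 11, 12 (2 points).
  x = 12: rhs = 19, matching y values: none (0 points).
  x = 13: rhs = 12, matching y values: 9, 14 (2 points).
  x = 14: rhs = 14, matching y values: none (0 points).
  x = 15: rhs = 8, matching y values: 10, 13 (2 points).
  x = 16: rhs = 0, matching y values: 0 (1 points).
  x = 17: rhs = 19, matching y values: none (0 points).
  x = 18: rhs = 2, matching y values: 5, 18 (2 points).
  x = 19: rhs = 1, matching y values: 1, 22 (2 points).
  x = 20: rhs = 22, matching y values: none (0 points).
  x = 21: rhs = 2, matching y values: 5, 18 (2 points).
  x = 22: rhs = 16, matching y values: 4, 19 (2 points).
Total affine count: 31.
Full point count |E(F_23)| = 31 + 1 = 32.
Hasse bound: |32 − (23+1)| = |8| = 8 ≤ 2√23 ≈ 9.5917 ✓.


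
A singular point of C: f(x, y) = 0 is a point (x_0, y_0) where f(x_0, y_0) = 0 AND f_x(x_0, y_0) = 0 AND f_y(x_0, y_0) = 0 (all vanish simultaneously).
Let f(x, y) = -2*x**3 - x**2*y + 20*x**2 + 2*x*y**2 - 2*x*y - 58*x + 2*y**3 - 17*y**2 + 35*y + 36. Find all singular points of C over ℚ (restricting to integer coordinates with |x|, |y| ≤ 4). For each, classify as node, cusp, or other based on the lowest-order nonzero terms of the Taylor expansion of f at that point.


Singular points: {(3, 2)}; classification: cusp.

Compute partial derivatives:
  f_x = -6*x**2 - 2*x*y + 40*x + 2*y**2 - 2*y - 58.
  f_y = -x**2 + 4*x*y - 2*x + 6*y**2 - 34*y + 35.
Scan x_0 ∈ {−4, ..., 4}. For each x_0, f_y(x_0, y) is a polynomial in y; find its integer roots y ∈ {−4, ..., 4}, then test f_x and f at those candidates.
  x = -4: f_y(-4, y) = 6*y**2 - 50*y + 27; no integer root y with |y| ≤ 4.
  x = -3: f_y(-3, y) = 6*y**2 - 46*y + 32; no integer root y with |y| ≤ 4.
  x = -2: f_y(-2, y) = 6*y**2 - 42*y + 35; no integer root y with |y| ≤ 4.
  x = -1: f_y(-1, y) = 6*y**2 - 38*y + 36; no integer root y with |y| ≤ 4.
  x = 0: f_y(0, y) = 6*y**2 - 34*y + 35; no integer root y with |y| ≤ 4.
  x = 1: f_y(1, y) = 6*y**2 - 30*y + 32; no integer root y with |y| ≤ 4.
  x = 2: f_y(2, y) = 6*y**2 - 26*y + 27; no integer root y with |y| ≤ 4.
  x = 3: f_y(3, y) = 6*y**2 - 22*y + 20; vanishes at y ∈ {2}. (3, 2): f_x = 0, f = 0 — SINGULAR.
  x = 4: f_y(4, y) = 6*y**2 - 18*y + 11; no integer root y with |y| ≤ 4.
Only singular point on the grid: (3, 2).
Classify: substitute x = 3 + u, y = 2 + v and expand: f = -2*u**3 - u**2*v + 2*u*v**2 + 2*v**3 + v**2.
No constant or linear terms (consistent with a singular point). Quadratic part: v**2. Cubic part: -2*u**3 - u**2*v + 2*u*v**2 + 2*v**3.
The quadratic part v**2 is a perfect square, so there is a single (double) tangent line v = 0, i.e. y = 2. Restricting the cubic part to that line (v = 0) leaves -2*u**3 ≠ 0, so f is not divisible by v and the branch is v² ≈ 2*u**3 to lowest order — this is a cusp.
Classification: cusp.


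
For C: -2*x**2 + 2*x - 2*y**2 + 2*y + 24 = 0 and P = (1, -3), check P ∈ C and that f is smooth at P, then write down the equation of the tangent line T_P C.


Tangent line at P: -2*x + 14*y + 44 = 0.

Step 1: f(1, -3) = 0, so P lies on C.
Step 2: partial derivatives
  f_x(x, y) = 2 - 4*x, f_y(x, y) = 2 - 4*y.
  f_x(P) = -2, f_y(P) = 14 (gradient nonzero, so P is smooth).
Step 3: tangent line at P: -2·(x − 1) + 14·(y − -3) = 0.
Expanding: -2*x + 14*y + 44 = 0.


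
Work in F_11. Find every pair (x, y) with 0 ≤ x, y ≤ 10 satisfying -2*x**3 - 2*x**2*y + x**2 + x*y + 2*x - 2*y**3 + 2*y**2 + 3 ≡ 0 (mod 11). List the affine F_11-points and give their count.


Affine F_11-points: {(0, 3), (2, 1), (4, 2), (4, 8), (7, 8), (9, 5), (9, 8), (9, 10), (10, 6), (10, 7), (10, 10)}; count = 11.

For each of the 121 pairs (x, y) ∈ F_11², evaluate f(x, y) mod 11. Record the zeros.
  x = 0: [0↦3, 1↦3, 2↦6, 3↦0, 4↦6, 5↦1, 6↦6, 7↦9, 8↦9, 9↦5, 10↦7]  zeros at y ∈ {3}
  x = 1: [0↦4, 1↦3, 2↦5, 3↦9, 4↦3, 5↦8, 6↦1, 7↦3, 8↦2, 9↦8, 10↦9]  zeros at y ∈ ∅
  x = 2: [0↦6, 1↦0, 2↦8, 3↦7, 4↦7, 5↦7, 6↦6, 7↦3, 8↦8, 9↦9, 10↦5]  zeros at y ∈ {1}
  x = 3: [0↦8, 1↦4, 2↦3, 3↦4, 4↦6, 5↦8, 6↦9, 7↦8, 8↦4, 9↦7, 10↦5]  zeros at y ∈ ∅
  x = 4: [0↦9, 1↦3, 2↦0, 3↦10, 4↦10, 5↦10, 6↦9, 7↦6, 8↦0, 9↦1, 10↦8]  zeros at y ∈ {2, 8}
  x = 5: [0↦8, 1↦7, 2↦9, 3↦2, 4↦7, 5↦1, 6↦5, 7↦7, 8↦6, 9↦1, 10↦2]  zeros at y ∈ ∅
  x = 6: [0↦4, 1↦4, 2↦7, 3↦1, 4↦7, 5↦2, 6↦7, 7↦10, 8↦10, 9↦6, 10↦8]  zeros at y ∈ ∅
  x = 7: [0↦7, 1↦4, 2↦4, 3↦6, 4↦9, 5↦1, 6↦3, 7↦3, 8↦0, 9↦4, 10↦3]  zeros at y ∈ {8}
  x = 8: [0↦5, 1↦6, 2↦10, 3↦5, 4↦1, 5↦8, 6↦3, 7↦7, 8↦8, 9↦5, 10↦8]  zeros at y ∈ ∅
  x = 9: [0↦8, 1↦9, 2↦2, 3↦8, 4↦4, 5↦0, 6↦6, 7↦10, 8↦0, 9↦8, 10↦0]  zeros at y ∈ {5, 8, 10}
  x = 10: [0↦4, 1↦1, 2↦1, 3↦3, 4↦6, 5↦9, 6↦0, 7↦0, 8↦8, 9↦1, 10↦0]  zeros at y ∈ {6, 7, 10}
Collecting zeros: affine points = {(0, 3), (2, 1), (4, 2), (4, 8), (7, 8), (9, 5), (9, 8), (9, 10), (10, 6), (10, 7), (10, 10)}.
Total count |C(F_11)_aff| = 11.


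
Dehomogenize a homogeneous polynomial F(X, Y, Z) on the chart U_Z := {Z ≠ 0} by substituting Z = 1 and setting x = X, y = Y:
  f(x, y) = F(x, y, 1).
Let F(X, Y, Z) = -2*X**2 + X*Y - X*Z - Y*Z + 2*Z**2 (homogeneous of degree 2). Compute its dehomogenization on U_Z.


f(x, y) = -2*x**2 + x*y - x - y + 2

On U_Z we set Z = 1. Each monomial c·X^i·Y^j·Z^k in F becomes c·x^i·y^j·1^k = c·x^i·y^j.
Substituting Z = 1: F(X, Y, 1) = -2*x**2 + x*y - x - y + 2.
Note: deg(f) ≤ deg(F) = 2; strict inequality happens when F is divisible by Z (lost terms).


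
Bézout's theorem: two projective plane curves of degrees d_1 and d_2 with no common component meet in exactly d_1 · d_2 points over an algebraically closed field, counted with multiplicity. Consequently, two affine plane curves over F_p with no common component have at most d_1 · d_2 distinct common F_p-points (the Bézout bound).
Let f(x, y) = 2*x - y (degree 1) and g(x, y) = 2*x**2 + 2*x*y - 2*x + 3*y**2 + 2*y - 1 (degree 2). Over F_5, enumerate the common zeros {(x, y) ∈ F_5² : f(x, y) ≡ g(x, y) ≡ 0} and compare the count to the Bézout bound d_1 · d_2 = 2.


Common zeros: {(2, 4), (4, 3)}; count = 2; Bézout bound = 2.

deg(f) = 1, deg(g) = 2, so Bézout bound = 2.
Scan x ∈ F_5. For each x, list the y ∈ F_5 with f(x, y) ≡ 0 and those with g(x, y) ≡ 0 (mod 5); the common zeros in that column are the intersection.
  x = 0: f ≡ 0 at y ∈ {0}; g ≡ 0 at y ∈ {2, 4}; common: ∅.
  x = 1: f ≡ 0 at y ∈ {2}; g ≡ 0 at y ∈ ∅; common: ∅.
  x = 2: f ≡ 0 at y ∈ {4}; g ≡ 0 at y ∈ {4}; common: {4}.
  x = 3: f ≡ 0 at y ∈ {1}; g ≡ 0 at y ∈ ∅; common: ∅.
  x = 4: f ≡ 0 at y ∈ {3}; g ≡ 0 at y ∈ {2, 3}; common: {3}.
Collecting: common zeros = {(2, 4), (4, 3)}, so the count is 2.
Comparison with the Bézout bound: 2 ≤ 2 = deg(f)·deg(g), as expected for curves with no common component (the bound is attained).
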